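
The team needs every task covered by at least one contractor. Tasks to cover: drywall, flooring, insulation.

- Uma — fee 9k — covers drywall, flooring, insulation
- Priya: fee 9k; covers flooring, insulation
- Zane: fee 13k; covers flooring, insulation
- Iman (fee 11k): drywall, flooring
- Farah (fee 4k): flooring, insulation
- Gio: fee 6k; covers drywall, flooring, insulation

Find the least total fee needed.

The greedy cost-per-new-task heuristic would pick Farah and Gio for 10, but a cheaper cover exists.
Gio alone covers drywall, flooring, insulation — every task.
Total fee: 6.
No cover costs less than 6.

6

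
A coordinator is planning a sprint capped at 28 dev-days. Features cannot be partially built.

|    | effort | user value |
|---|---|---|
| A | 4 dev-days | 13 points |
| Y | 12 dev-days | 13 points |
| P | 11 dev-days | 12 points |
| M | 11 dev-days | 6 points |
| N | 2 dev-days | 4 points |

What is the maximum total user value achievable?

Take A, Y, and P: effort 4 + 12 + 11 = 27 ≤ 28, user value 13 + 13 + 12 = 38.
No other feasible combination does better.

38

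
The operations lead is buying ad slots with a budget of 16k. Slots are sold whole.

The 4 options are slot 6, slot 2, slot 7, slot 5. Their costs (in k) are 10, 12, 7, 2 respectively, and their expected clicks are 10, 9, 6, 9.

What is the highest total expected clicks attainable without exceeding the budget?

slot 6 + slot 5: cost 10 + 2 = 12 ≤ 16, expected clicks 10 + 9 = 19.
slot 2 + slot 5: cost 12 + 2 = 14 ≤ 16, expected clicks 9 + 9 = 18.
slot 7 + slot 5: cost 7 + 2 = 9 ≤ 16, expected clicks 6 + 9 = 15.
Best is slot 6 and slot 5 with total expected clicks 19.

19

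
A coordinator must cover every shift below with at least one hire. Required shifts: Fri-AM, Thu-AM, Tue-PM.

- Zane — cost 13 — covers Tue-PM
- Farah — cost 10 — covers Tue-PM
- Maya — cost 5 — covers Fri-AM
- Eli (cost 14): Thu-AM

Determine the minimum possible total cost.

Choose Farah, Maya, and Eli: together they cover Fri-AM, Thu-AM, Tue-PM — every shift.
Total cost: 10 + 5 + 14 = 29.
No cover costs less than 29.

29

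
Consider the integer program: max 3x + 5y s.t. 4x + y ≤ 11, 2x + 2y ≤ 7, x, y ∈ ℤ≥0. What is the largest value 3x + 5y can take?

15

Relaxing integrality, the LP optimum is 17.50 at (x,y) = (0, 3.5), which is not an integer point.
(x,y)=(0,3): 4·0+1·3=3≤11, 2·0+2·3=6≤7, objective 15.
(x,y)=(1,2): 4·1+1·2=6≤11, 2·1+2·2=6≤7, objective 13.
(x,y)=(0,2): 4·0+1·2=2≤11, 2·0+2·2=4≤7, objective 10.
Maximum is 15 at (x,y)=(0,3).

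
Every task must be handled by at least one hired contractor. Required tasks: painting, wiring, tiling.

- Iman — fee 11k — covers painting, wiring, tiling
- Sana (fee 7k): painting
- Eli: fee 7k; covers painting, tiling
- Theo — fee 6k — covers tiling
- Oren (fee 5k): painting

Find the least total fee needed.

11

This is a weighted set-cover instance.
The greedy cost-per-new-task heuristic would pick Eli and Iman for 18, but a cheaper cover exists.
Iman alone covers painting, wiring, tiling — every task.
Total fee: 11.
No cover costs less than 11.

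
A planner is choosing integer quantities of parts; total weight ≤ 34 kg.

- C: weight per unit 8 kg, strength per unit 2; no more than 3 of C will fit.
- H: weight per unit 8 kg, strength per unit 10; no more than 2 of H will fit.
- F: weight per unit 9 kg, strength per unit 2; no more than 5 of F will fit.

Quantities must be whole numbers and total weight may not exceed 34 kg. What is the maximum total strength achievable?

24

H has the best ratio (10/8); taking only H gives at most 2×10 = 20 (stopped by the supply cap of 2).
Mixing does better — 2×H and 2×F: weight 34 ≤ 34, strength 2·10 + 2·2 = 24.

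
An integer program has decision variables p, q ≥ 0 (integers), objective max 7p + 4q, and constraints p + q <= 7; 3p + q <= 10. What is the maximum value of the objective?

31

(p,q)=(1,6): 1·1+1·6=7≤7, 3·1+1·6=9≤10, objective 31.
(p,q)=(2,4): 1·2+1·4=6≤7, 3·2+1·4=10≤10, objective 30.
No feasible integer point exceeds 31.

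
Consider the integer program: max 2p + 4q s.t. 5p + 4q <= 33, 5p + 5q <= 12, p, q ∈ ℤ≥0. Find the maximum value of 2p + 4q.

8

The continuous relaxation peaks at (0, 2.4) with value 9.60; rounding to a feasible lattice point costs some objective.
(p,q)=(0,2): 5·0+4·2=8≤33, 5·0+5·2=10≤12, objective 8.
(p,q)=(1,1): 5·1+4·1=9≤33, 5·1+5·1=10≤12, objective 6.
(p,q)=(0,1): 5·0+4·1=4≤33, 5·0+5·1=5≤12, objective 4.
Maximum is 8 at (p,q)=(0,2).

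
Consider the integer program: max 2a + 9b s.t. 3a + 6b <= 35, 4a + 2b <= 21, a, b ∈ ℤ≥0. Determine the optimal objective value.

47

(a,b)=(1,5): 3·1+6·5=33≤35, 4·1+2·5=14≤21, objective 47.
(a,b)=(0,5): 3·0+6·5=30≤35, 4·0+2·5=10≤21, objective 45.
(a,b)=(2,4): 3·2+6·4=30≤35, 4·2+2·4=16≤21, objective 40.
The best lattice point is (1,5), giving 47.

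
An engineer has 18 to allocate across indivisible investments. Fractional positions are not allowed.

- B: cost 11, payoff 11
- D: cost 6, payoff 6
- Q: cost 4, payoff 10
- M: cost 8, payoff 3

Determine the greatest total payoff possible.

21

D + Q + M: cost 6 + 4 + 8 = 18 ≤ 18, payoff 6 + 10 + 3 = 19.
B + Q: cost 11 + 4 = 15 ≤ 18, payoff 11 + 10 = 21.
B + D: cost 11 + 6 = 17 ≤ 18, payoff 11 + 6 = 17.
Best is B and Q with total payoff 21.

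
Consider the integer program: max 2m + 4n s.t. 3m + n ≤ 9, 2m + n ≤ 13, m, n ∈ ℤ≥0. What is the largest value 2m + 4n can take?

(m,n)=(0,9): 3·0+1·9=9≤9, 2·0+1·9=9≤13, objective 36.
(m,n)=(0,8): 3·0+1·8=8≤9, 2·0+1·8=8≤13, objective 32.
Maximum is 36 at (m,n)=(0,9).

36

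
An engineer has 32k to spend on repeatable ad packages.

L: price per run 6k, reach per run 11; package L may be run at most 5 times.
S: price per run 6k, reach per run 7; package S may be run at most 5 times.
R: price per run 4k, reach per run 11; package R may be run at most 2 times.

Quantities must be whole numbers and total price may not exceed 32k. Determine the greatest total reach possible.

This is a bounded integer knapsack.
R has the best ratio (11/4); taking only R gives at most 2×11 = 22 (stopped by the supply cap of 2).
Mixing does better — 4×L and 2×R: price 32 ≤ 32, reach 4·11 + 2·11 = 66.

66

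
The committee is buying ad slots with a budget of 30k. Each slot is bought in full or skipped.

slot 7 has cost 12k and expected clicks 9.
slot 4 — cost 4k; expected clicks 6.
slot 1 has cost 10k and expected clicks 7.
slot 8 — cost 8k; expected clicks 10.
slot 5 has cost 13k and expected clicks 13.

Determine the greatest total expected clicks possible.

29

Allowing fractional choices, the relaxed optimum would be about 32.8, but ad slots are indivisible.
slot 7 + slot 4 + slot 5: cost 12 + 4 + 13 = 29 ≤ 30, expected clicks 9 + 6 + 13 = 28.
slot 4 + slot 8 + slot 5: cost 4 + 8 + 13 = 25 ≤ 30, expected clicks 6 + 10 + 13 = 29.
slot 4 + slot 1 + slot 5: cost 4 + 10 + 13 = 27 ≤ 30, expected clicks 6 + 7 + 13 = 26.
Best is slot 4, slot 8, and slot 5 with total expected clicks 29.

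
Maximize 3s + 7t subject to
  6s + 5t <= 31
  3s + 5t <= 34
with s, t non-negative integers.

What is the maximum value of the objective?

Relaxing integrality, the LP optimum is 43.40 at (s,t) = (0, 6.2), which is not an integer point.
(s,t)=(0,6): 6·0+5·6=30≤31, 3·0+5·6=30≤34, objective 42.
(s,t)=(1,5): 6·1+5·5=31≤31, 3·1+5·5=28≤34, objective 38.
(s,t)=(0,5): 6·0+5·5=25≤31, 3·0+5·5=25≤34, objective 35.
No feasible integer point exceeds 42.

42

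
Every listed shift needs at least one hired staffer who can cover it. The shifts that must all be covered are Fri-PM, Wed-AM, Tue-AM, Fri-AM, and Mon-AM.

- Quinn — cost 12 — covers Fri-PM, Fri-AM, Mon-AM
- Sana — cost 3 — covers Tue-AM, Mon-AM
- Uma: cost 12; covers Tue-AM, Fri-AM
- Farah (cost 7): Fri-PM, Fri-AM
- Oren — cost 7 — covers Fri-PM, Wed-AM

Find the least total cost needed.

17

Choose Sana, Farah, and Oren: together they cover Fri-PM, Wed-AM, Tue-AM, Fri-AM, Mon-AM — every shift.
Total cost: 3 + 7 + 7 = 17.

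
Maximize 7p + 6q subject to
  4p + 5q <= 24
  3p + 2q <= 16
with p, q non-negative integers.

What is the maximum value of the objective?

The continuous relaxation peaks at (4.57, 1.14) with value 38.86; rounding to a feasible lattice point costs some objective.
(p,q)=(5,0) is feasible, giving 35.
(p,q)=(4,1) is feasible, giving 34.
The best lattice point is (5,0), giving 35.

35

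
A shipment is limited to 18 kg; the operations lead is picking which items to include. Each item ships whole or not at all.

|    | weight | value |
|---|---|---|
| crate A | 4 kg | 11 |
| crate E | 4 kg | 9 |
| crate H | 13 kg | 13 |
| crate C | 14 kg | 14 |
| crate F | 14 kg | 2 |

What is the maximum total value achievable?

Allowing fractional choices, the relaxed optimum would be about 30.0, but items are indivisible.
crate A + crate C: weight 4 + 14 = 18 ≤ 18, value 11 + 14 = 25.
crate A + crate H: weight 4 + 13 = 17 ≤ 18, value 11 + 13 = 24.
Best is crate A and crate C with total value 25.

25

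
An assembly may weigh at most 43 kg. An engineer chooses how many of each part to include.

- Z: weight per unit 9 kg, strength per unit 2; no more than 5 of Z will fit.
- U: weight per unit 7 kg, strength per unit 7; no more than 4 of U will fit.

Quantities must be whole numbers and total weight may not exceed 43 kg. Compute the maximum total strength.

30

U has the best ratio (7/7); taking only U gives at most 4×7 = 28 (stopped by the supply cap of 4).
Mixing does better — 1×Z and 4×U: weight 37 ≤ 43, strength 1·2 + 4·7 = 30.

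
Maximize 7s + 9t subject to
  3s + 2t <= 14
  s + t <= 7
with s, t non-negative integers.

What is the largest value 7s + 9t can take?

(s,t)=(0,7) is feasible, giving 63.
(s,t)=(0,6) is feasible, giving 54.
The best lattice point is (0,7), giving 63.

63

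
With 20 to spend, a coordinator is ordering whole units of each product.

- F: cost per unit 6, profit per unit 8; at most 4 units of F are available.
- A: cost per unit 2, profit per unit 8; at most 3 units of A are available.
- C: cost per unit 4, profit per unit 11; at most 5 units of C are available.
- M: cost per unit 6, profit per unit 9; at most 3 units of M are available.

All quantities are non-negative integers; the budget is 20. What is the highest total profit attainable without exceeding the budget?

60

Take 2×A and 4×C: cost 20 ≤ 20, profit 2·8 + 4·11 = 60.
No other integer combination yields more.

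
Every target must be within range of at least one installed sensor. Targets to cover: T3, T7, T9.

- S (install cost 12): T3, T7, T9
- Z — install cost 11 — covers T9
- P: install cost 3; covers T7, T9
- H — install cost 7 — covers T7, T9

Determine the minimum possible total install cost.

S alone covers T3, T7, T9 — every target.
Total install cost: 12.

12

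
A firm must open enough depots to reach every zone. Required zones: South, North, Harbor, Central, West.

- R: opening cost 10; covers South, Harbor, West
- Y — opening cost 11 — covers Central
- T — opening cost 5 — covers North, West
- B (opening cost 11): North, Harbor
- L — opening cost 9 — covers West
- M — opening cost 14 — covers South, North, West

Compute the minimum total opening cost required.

This is a weighted set-cover instance.
Choose R, Y, and T: together they cover South, North, Harbor, Central, West — every zone.
Total opening cost: 10 + 11 + 5 = 26.
No cover costs less than 26.

26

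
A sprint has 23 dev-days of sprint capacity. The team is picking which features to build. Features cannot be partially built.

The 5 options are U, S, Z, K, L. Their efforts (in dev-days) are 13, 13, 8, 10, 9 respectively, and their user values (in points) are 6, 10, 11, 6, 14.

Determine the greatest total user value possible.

S + L: effort 13 + 9 = 22 ≤ 23, user value 10 + 14 = 24.
Z + L: effort 8 + 9 = 17 ≤ 23, user value 11 + 14 = 25.
Best is Z and L with total user value 25.

25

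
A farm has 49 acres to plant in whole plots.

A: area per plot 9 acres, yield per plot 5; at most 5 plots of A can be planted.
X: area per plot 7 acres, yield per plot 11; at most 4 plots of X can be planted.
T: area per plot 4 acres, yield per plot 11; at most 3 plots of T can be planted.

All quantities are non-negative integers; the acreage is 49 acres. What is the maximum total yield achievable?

This is a bounded integer knapsack.
T has the best ratio (11/4); taking only T gives at most 3×11 = 33 (stopped by the supply cap of 3).
Mixing does better — 1×A, 4×X, and 3×T: area 49 ≤ 49, yield 1·5 + 4·11 + 3·11 = 82.

82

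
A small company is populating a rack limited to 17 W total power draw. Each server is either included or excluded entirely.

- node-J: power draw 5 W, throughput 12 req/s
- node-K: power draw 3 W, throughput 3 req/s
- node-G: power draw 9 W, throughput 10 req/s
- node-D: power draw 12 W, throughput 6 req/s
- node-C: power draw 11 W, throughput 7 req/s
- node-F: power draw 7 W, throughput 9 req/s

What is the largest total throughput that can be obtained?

25

node-J + node-K + node-G: power draw 5 + 3 + 9 = 17 ≤ 17, throughput 12 + 3 + 10 = 25.
node-J + node-K + node-F: power draw 5 + 3 + 7 = 15 ≤ 17, throughput 12 + 3 + 9 = 24.
Best is node-J, node-K, and node-G with total throughput 25.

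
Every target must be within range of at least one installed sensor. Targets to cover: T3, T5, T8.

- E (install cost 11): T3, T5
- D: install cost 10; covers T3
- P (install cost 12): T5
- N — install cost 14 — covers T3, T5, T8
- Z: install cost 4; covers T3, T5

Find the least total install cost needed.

The greedy cost-per-new-target heuristic would pick Z and N for 18, but a cheaper cover exists.
N alone covers T3, T5, T8 — every target.
Total install cost: 14.
No cover costs less than 14.

14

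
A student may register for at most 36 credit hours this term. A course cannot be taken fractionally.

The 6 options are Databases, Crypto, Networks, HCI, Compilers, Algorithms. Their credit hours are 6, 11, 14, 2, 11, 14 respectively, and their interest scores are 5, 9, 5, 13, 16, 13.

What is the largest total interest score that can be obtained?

Databases + Crypto + HCI + Compilers: credit hours 6 + 11 + 2 + 11 = 30 ≤ 36, interest score 5 + 9 + 13 + 16 = 43.
Databases + HCI + Compilers + Algorithms: credit hours 6 + 2 + 11 + 14 = 33 ≤ 36, interest score 5 + 13 + 16 + 13 = 47.
Best is Databases, HCI, Compilers, and Algorithms with total interest score 47.

47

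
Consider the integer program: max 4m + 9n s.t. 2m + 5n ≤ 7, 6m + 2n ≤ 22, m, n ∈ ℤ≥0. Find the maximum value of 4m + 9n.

The continuous relaxation peaks at (3.5, 0) with value 14.00; rounding to a feasible lattice point costs some objective.
(m,n)=(1,1): 2·1+5·1=7≤7, 6·1+2·1=8≤22, objective 13.
(m,n)=(3,0): 2·3+5·0=6≤7, 6·3+2·0=18≤22, objective 12.
(m,n)=(0,1): 2·0+5·1=5≤7, 6·0+2·1=2≤22, objective 9.
Maximum is 13 at (m,n)=(1,1).

13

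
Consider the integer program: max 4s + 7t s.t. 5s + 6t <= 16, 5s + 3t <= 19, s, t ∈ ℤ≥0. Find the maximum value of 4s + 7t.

15

Relaxing integrality, the LP optimum is 18.67 at (s,t) = (0, 2.67), which is not an integer point.
(s,t)=(2,1): 5·2+6·1=16≤16, 5·2+3·1=13≤19, objective 15.
(s,t)=(0,2): 5·0+6·2=12≤16, 5·0+3·2=6≤19, objective 14.
(s,t)=(3,0): 5·3+6·0=15≤16, 5·3+3·0=15≤19, objective 12.
The best lattice point is (2,1), giving 15.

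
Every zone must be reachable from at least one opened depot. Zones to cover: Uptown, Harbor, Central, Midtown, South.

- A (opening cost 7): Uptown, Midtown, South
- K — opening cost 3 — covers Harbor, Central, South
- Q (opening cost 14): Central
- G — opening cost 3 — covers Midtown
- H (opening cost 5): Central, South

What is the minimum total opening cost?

10

The greedy cost-per-new-zone heuristic would pick K, G, and A for 13, but a cheaper cover exists.
Choose A and K: together they cover Uptown, Harbor, Central, Midtown, South — every zone.
Total opening cost: 7 + 3 = 10.
No cover costs less than 10.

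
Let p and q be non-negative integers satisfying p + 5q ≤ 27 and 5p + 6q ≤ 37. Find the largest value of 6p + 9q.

51

(p,q)=(1,5): 1·1+5·5=26≤27, 5·1+6·5=35≤37, objective 51.
(p,q)=(2,4): 1·2+5·4=22≤27, 5·2+6·4=34≤37, objective 48.
(p,q)=(0,5): 1·0+5·5=25≤27, 5·0+6·5=30≤37, objective 45.
(p,q)=(1,4): 1·1+5·4=21≤27, 5·1+6·4=29≤37, objective 42.
Maximum is 51 at (p,q)=(1,5).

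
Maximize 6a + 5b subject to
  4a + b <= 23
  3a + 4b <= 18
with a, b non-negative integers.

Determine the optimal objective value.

30

The continuous relaxation peaks at (5.69, 0.231) with value 35.31; rounding to a feasible lattice point costs some objective.
(a,b)=(5,0): 4·5+1·0=20≤23, 3·5+4·0=15≤18, objective 30.
(a,b)=(4,1): 4·4+1·1=17≤23, 3·4+4·1=16≤18, objective 29.
The best lattice point is (5,0), giving 30.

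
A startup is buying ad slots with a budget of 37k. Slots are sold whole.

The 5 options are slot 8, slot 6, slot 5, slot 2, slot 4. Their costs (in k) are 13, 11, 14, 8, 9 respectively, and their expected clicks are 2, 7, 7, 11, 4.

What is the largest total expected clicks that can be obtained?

Allowing fractional choices, the relaxed optimum would be about 26.8, but ad slots are indivisible.
slot 5 + slot 2 + slot 4: cost 14 + 8 + 9 = 31 ≤ 37, expected clicks 7 + 11 + 4 = 22.
slot 6 + slot 2 + slot 4: cost 11 + 8 + 9 = 28 ≤ 37, expected clicks 7 + 11 + 4 = 22.
slot 6 + slot 5 + slot 2: cost 11 + 14 + 8 = 33 ≤ 37, expected clicks 7 + 7 + 11 = 25.
Best is slot 6, slot 5, and slot 2 with total expected clicks 25.

25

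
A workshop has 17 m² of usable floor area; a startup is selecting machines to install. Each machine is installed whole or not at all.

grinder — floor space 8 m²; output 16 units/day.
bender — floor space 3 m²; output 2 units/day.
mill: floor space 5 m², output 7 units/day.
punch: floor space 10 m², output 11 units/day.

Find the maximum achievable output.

25

This is an integer program with binary decision variables.
Take grinder, bender, and mill: floor space 8 + 3 + 5 = 16 ≤ 17, output 16 + 2 + 7 = 25.
No other feasible combination does better.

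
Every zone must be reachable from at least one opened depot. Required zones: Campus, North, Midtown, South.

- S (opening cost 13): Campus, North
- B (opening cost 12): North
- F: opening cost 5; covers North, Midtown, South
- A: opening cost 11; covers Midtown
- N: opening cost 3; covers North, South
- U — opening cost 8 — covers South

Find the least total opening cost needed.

This is a weighted set-cover instance.
The greedy cost-per-new-zone heuristic would pick N, F, and S for 21, but a cheaper cover exists.
Choose S and F: together they cover Campus, North, Midtown, South — every zone.
Total opening cost: 13 + 5 = 18.
No cover costs less than 18.

18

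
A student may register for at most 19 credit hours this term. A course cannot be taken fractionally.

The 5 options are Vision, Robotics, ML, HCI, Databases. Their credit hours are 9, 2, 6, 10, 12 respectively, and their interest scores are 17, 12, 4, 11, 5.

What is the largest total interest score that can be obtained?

33

Allowing fractional choices, the relaxed optimum would be about 37.8, but courses are indivisible.
Vision + Robotics: credit hours 9 + 2 = 11 ≤ 19, interest score 17 + 12 = 29.
Vision + HCI: credit hours 9 + 10 = 19 ≤ 19, interest score 17 + 11 = 28.
Vision + Robotics + ML: credit hours 9 + 2 + 6 = 17 ≤ 19, interest score 17 + 12 + 4 = 33.
Best is Vision, Robotics, and ML with total interest score 33.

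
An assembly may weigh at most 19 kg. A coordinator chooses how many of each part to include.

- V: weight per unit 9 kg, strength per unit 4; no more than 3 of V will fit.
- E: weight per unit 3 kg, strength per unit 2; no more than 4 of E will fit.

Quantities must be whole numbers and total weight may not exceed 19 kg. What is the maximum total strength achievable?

E has the best ratio (2/3); taking only E gives at most 4×2 = 8 (stopped by the supply cap of 4).
Mixing does better — 1×V and 3×E: weight 18 ≤ 19, strength 1·4 + 3·2 = 10.

10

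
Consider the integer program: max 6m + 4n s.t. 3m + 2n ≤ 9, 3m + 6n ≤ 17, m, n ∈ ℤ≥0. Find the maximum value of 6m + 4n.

18

(m,n)=(3,0): 3·3+2·0=9≤9, 3·3+6·0=9≤17, objective 18.
(m,n)=(2,1): 3·2+2·1=8≤9, 3·2+6·1=12≤17, objective 16.
(m,n)=(2,0): 3·2+2·0=6≤9, 3·2+6·0=6≤17, objective 12.
The best lattice point is (3,0), giving 18.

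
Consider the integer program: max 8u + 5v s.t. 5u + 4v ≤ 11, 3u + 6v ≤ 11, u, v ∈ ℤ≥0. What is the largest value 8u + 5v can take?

The continuous relaxation peaks at (2.2, 0) with value 17.60; rounding to a feasible lattice point costs some objective.
(u,v)=(2,0): 5·2+4·0=10≤11, 3·2+6·0=6≤11, objective 16.
(u,v)=(1,1): 5·1+4·1=9≤11, 3·1+6·1=9≤11, objective 13.
(u,v)=(1,0): 5·1+4·0=5≤11, 3·1+6·0=3≤11, objective 8.
No feasible integer point exceeds 16.

16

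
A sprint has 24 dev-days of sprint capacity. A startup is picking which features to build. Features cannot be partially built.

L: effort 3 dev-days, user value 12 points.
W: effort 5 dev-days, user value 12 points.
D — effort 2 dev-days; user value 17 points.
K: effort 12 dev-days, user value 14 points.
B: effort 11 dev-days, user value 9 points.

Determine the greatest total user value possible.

L + W + D + B: effort 3 + 5 + 2 + 11 = 21 ≤ 24, user value 12 + 12 + 17 + 9 = 50.
L + W + D + K: effort 3 + 5 + 2 + 12 = 22 ≤ 24, user value 12 + 12 + 17 + 14 = 55.
Best is L, W, D, and K with total user value 55.

55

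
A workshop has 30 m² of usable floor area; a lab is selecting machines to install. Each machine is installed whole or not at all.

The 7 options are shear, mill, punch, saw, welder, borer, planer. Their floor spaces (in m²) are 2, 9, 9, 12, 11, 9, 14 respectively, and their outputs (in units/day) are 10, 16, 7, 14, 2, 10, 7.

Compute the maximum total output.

43

This is a 0-1 knapsack instance.
Allowing fractional choices, the relaxed optimum would be about 47.8, but machines are indivisible.
shear + mill + saw: floor space 2 + 9 + 12 = 23 ≤ 30, output 10 + 16 + 14 = 40.
shear + mill + punch + borer: floor space 2 + 9 + 9 + 9 = 29 ≤ 30, output 10 + 16 + 7 + 10 = 43.
Best is shear, mill, punch, and borer with total output 43.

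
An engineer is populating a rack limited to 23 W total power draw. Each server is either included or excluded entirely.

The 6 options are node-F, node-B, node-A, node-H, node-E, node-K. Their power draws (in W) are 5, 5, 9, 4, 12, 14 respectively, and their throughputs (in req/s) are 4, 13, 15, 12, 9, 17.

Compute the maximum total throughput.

Allowing fractional choices, the relaxed optimum would be about 46.1, but servers are indivisible.
node-B + node-H + node-K: power draw 5 + 4 + 14 = 23 ≤ 23, throughput 13 + 12 + 17 = 42.
node-F + node-B + node-A + node-H: power draw 5 + 5 + 9 + 4 = 23 ≤ 23, throughput 4 + 13 + 15 + 12 = 44.
Best is node-F, node-B, node-A, and node-H with total throughput 44.

44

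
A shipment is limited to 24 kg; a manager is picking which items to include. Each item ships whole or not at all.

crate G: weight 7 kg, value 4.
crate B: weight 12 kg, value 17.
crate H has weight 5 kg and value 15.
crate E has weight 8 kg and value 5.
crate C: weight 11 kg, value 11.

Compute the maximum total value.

crate B + crate H: weight 12 + 5 = 17 ≤ 24, value 17 + 15 = 32.
crate G + crate B + crate H: weight 7 + 12 + 5 = 24 ≤ 24, value 4 + 17 + 15 = 36.
Best is crate G, crate B, and crate H with total value 36.

36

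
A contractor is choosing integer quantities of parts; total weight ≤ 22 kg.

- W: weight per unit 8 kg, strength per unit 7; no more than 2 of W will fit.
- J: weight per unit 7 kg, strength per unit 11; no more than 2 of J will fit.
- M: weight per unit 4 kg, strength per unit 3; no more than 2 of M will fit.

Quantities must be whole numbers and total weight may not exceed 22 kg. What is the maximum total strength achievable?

29

J has the best ratio (11/7); taking only J gives at most 2×11 = 22 (stopped by the supply cap of 2).
Mixing does better — 1×W and 2×J: weight 22 ≤ 22, strength 1·7 + 2·11 = 29.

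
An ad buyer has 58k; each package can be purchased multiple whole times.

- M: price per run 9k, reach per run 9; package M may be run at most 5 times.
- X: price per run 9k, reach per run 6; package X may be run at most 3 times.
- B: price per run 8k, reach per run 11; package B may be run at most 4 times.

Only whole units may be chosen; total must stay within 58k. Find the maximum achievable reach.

62

B has the best ratio (11/8); taking only B gives at most 4×11 = 44 (stopped by the supply cap of 4).
Mixing does better — 2×M and 4×B: price 50 ≤ 58, reach 2·9 + 4·11 = 62.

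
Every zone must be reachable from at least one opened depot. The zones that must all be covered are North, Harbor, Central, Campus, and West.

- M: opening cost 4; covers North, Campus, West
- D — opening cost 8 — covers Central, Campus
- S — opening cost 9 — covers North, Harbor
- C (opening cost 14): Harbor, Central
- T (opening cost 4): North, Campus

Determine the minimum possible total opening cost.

18

Choose M and C: together they cover North, Harbor, Central, Campus, West — every zone.
Total opening cost: 4 + 14 = 18.
No cover costs less than 18.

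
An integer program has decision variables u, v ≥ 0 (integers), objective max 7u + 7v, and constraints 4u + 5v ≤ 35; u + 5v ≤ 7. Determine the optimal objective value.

49

(u,v)=(7,0): 4·7+5·0=28≤35, 1·7+5·0=7≤7, objective 49.
(u,v)=(6,0): 4·6+5·0=24≤35, 1·6+5·0=6≤7, objective 42.
No feasible integer point exceeds 49.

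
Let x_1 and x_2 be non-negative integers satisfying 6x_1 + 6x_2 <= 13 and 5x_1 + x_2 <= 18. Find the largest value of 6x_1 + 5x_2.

12

(x_1,x_2)=(2,0): 6·2+6·0=12≤13, 5·2+1·0=10≤18, objective 12.
(x_1,x_2)=(1,1): 6·1+6·1=12≤13, 5·1+1·1=6≤18, objective 11.
(x_1,x_2)=(1,0): 6·1+6·0=6≤13, 5·1+1·0=5≤18, objective 6.
No feasible integer point exceeds 12.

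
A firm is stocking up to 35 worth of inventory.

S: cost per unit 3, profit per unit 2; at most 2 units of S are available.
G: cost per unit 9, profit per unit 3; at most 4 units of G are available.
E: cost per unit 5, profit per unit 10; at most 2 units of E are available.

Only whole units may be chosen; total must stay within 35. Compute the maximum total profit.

30

E has the best ratio (10/5); taking only E gives at most 2×10 = 20 (stopped by the supply cap of 2).
Mixing does better — 2×S, 2×G, and 2×E: cost 34 ≤ 35, profit 2·2 + 2·3 + 2·10 = 30.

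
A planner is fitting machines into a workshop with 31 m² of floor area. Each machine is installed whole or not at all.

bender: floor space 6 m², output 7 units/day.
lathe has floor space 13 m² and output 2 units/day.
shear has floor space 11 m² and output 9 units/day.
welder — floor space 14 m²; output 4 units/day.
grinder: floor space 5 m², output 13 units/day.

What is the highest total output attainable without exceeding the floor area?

shear + welder + grinder: floor space 11 + 14 + 5 = 30 ≤ 31, output 9 + 4 + 13 = 26.
bender + shear + grinder: floor space 6 + 11 + 5 = 22 ≤ 31, output 7 + 9 + 13 = 29.
Best is bender, shear, and grinder with total output 29.

29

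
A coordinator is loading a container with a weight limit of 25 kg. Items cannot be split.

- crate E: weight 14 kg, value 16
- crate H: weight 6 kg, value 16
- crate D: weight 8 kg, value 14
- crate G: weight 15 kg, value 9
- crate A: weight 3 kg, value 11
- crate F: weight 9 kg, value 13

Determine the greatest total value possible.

Treat it as a binary knapsack problem.
Take crate E, crate H, and crate A: weight 14 + 6 + 3 = 23 ≤ 25, value 16 + 16 + 11 = 43.
No feasible combination exceeds this.

43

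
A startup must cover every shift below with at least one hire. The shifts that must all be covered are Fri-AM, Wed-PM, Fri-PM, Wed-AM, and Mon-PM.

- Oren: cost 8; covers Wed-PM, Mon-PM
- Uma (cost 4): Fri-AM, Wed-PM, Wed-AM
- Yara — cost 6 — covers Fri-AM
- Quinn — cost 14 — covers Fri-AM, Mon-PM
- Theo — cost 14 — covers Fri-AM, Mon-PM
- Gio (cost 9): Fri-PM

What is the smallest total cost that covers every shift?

This is a weighted set-cover instance.
Choose Oren, Uma, and Gio: together they cover Fri-AM, Wed-PM, Fri-PM, Wed-AM, Mon-PM — every shift.
Total cost: 8 + 4 + 9 = 21.
No cover costs less than 21.

21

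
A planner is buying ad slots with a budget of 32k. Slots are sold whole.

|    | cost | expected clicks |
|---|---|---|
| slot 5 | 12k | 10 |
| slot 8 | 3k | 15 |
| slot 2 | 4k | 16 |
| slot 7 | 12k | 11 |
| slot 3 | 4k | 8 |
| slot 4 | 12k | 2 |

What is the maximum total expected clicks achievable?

52

Allowing fractional choices, the relaxed optimum would be about 57.5, but ad slots are indivisible.
slot 8 + slot 2 + slot 7 + slot 3: cost 3 + 4 + 12 + 4 = 23 ≤ 32, expected clicks 15 + 16 + 11 + 8 = 50.
slot 5 + slot 8 + slot 2 + slot 7: cost 12 + 3 + 4 + 12 = 31 ≤ 32, expected clicks 10 + 15 + 16 + 11 = 52.
slot 5 + slot 8 + slot 2 + slot 3: cost 12 + 3 + 4 + 4 = 23 ≤ 32, expected clicks 10 + 15 + 16 + 8 = 49.
Best is slot 5, slot 8, slot 2, and slot 7 with total expected clicks 52.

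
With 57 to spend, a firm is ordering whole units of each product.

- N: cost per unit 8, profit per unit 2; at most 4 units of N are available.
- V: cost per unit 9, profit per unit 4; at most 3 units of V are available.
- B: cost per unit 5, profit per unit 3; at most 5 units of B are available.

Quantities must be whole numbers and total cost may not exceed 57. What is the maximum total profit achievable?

3×V and 5×B: cost 52 ≤ 57, profit 3·4 + 5·3 = 27.
1×N, 3×V, and 4×B: cost 55 ≤ 57, profit 1·2 + 3·4 + 4·3 = 26.
Best is 27.

27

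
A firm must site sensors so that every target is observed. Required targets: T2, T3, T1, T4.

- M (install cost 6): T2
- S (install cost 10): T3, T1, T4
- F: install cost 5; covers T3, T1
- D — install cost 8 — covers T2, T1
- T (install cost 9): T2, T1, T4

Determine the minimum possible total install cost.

This is an integer covering problem.
Choose F and T: together they cover T2, T3, T1, T4 — every target.
Total install cost: 5 + 9 = 14.
No cover costs less than 14.

14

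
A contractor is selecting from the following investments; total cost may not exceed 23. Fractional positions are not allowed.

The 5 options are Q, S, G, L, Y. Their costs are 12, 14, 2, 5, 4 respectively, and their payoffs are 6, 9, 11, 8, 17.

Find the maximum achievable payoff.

Allowing fractional choices, the relaxed optimum would be about 43.7, but investments are indivisible.
S + G + Y: cost 14 + 2 + 4 = 20 ≤ 23, payoff 9 + 11 + 17 = 37.
G + L + Y: cost 2 + 5 + 4 = 11 ≤ 23, payoff 11 + 8 + 17 = 36.
Q + G + L + Y: cost 12 + 2 + 5 + 4 = 23 ≤ 23, payoff 6 + 11 + 8 + 17 = 42.
Best is Q, G, L, and Y with total payoff 42.

42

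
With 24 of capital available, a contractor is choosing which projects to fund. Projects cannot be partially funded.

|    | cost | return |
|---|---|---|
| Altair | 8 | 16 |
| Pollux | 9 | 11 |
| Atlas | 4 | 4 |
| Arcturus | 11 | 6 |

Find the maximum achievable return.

Take Altair, Pollux, and Atlas: cost 8 + 9 + 4 = 21 ≤ 24, return 16 + 11 + 4 = 31.
No other feasible combination does better.

31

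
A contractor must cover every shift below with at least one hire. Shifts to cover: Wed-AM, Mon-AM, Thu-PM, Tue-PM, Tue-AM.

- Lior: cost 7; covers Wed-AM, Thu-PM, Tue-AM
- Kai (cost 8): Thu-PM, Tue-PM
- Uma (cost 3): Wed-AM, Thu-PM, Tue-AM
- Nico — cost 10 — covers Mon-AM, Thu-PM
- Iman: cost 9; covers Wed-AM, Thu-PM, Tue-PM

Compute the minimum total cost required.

21

Choose Kai, Uma, and Nico: together they cover Wed-AM, Mon-AM, Thu-PM, Tue-PM, Tue-AM — every shift.
Total cost: 8 + 3 + 10 = 21.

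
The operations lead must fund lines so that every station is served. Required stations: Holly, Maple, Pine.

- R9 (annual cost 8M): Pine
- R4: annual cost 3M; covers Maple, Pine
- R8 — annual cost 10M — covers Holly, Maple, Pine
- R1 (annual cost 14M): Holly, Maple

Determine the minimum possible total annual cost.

10

The greedy cost-per-new-station heuristic would pick R4 and R8 for 13, but a cheaper cover exists.
R8 alone covers Holly, Maple, Pine — every station.
Total annual cost: 10.
No cover costs less than 10.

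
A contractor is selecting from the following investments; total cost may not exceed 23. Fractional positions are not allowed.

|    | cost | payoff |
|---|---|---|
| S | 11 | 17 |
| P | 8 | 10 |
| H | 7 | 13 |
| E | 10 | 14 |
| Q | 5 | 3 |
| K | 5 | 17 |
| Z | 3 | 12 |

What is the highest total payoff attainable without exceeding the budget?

52

Take P, H, K, and Z: cost 8 + 7 + 5 + 3 = 23 ≤ 23, payoff 10 + 13 + 17 + 12 = 52.
No other feasible combination does better.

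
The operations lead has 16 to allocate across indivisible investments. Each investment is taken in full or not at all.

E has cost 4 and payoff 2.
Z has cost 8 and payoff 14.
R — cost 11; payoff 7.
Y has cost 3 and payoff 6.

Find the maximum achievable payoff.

Treat it as a binary knapsack problem.
Allowing fractional choices, the relaxed optimum would be about 23.2, but investments are indivisible.
E + Z: cost 4 + 8 = 12 ≤ 16, payoff 2 + 14 = 16.
E + Z + Y: cost 4 + 8 + 3 = 15 ≤ 16, payoff 2 + 14 + 6 = 22.
Z + Y: cost 8 + 3 = 11 ≤ 16, payoff 14 + 6 = 20.
Best is E, Z, and Y with total payoff 22.

22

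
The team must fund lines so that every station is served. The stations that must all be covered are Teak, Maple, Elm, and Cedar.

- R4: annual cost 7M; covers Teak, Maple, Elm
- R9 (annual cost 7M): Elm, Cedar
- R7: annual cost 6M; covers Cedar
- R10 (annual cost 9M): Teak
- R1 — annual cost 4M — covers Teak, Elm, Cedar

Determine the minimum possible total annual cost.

11

Choose R4 and R1: together they cover Teak, Maple, Elm, Cedar — every station.
Total annual cost: 7 + 4 = 11.
No cover costs less than 11.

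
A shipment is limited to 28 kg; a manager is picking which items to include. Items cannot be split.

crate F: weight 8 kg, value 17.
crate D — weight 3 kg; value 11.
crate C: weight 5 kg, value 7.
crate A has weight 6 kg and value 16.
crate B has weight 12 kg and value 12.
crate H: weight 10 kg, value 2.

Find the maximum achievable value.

51

This is a 0-1 knapsack instance.
Allowing fractional choices, the relaxed optimum would be about 57.0, but items are indivisible.
crate F + crate D + crate C + crate A: weight 8 + 3 + 5 + 6 = 22 ≤ 28, value 17 + 11 + 7 + 16 = 51.
crate F + crate D + crate C + crate B: weight 8 + 3 + 5 + 12 = 28 ≤ 28, value 17 + 11 + 7 + 12 = 47.
crate D + crate C + crate A + crate B: weight 3 + 5 + 6 + 12 = 26 ≤ 28, value 11 + 7 + 16 + 12 = 46.
Best is crate F, crate D, crate C, and crate A with total value 51.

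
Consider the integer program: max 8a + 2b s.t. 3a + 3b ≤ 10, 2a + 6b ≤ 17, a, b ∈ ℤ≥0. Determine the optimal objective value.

24

Relaxing integrality, the LP optimum is 26.67 at (a,b) = (3.33, 0), which is not an integer point.
(a,b)=(3,0): 3·3+3·0=9≤10, 2·3+6·0=6≤17, objective 24.
(a,b)=(2,1): 3·2+3·1=9≤10, 2·2+6·1=10≤17, objective 18.
(a,b)=(2,0): 3·2+3·0=6≤10, 2·2+6·0=4≤17, objective 16.
The best lattice point is (3,0), giving 24.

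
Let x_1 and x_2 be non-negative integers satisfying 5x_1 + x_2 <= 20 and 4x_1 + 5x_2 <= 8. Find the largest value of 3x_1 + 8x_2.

8

Relaxing integrality, the LP optimum is 12.80 at (x_1,x_2) = (0, 1.6), which is not an integer point.
(x_1,x_2)=(0,1): 5·0+1·1=1≤20, 4·0+5·1=5≤8, objective 8.
(x_1,x_2)=(1,0): 5·1+1·0=5≤20, 4·1+5·0=4≤8, objective 3.
(x_1,x_2)=(0,0): 5·0+1·0=0≤20, 4·0+5·0=0≤8, objective 0.
Maximum is 8 at (x_1,x_2)=(0,1).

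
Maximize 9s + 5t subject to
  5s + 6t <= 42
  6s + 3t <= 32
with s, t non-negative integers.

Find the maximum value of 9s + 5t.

47

(s,t)=(3,4): 5·3+6·4=39≤42, 6·3+3·4=30≤32, objective 47.
(s,t)=(2,5): 5·2+6·5=40≤42, 6·2+3·5=27≤32, objective 43.
(s,t)=(3,3): 5·3+6·3=33≤42, 6·3+3·3=27≤32, objective 42.
The best lattice point is (3,4), giving 47.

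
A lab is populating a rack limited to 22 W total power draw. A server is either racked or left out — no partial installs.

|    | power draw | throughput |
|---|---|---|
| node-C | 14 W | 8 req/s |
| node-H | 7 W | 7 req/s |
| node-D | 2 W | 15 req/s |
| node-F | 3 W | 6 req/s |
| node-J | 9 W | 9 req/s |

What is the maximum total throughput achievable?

37

Take node-H, node-D, node-F, and node-J: power draw 7 + 2 + 3 + 9 = 21 ≤ 22, throughput 7 + 15 + 6 + 9 = 37.
No other feasible combination does better.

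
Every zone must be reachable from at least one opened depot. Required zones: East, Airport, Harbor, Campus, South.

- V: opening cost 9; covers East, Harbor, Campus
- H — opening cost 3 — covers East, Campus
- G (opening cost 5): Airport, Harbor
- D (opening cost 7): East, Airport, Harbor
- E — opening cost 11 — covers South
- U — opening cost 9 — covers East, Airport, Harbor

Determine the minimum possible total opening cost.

This is an integer covering problem.
Choose H, G, and E: together they cover East, Airport, Harbor, Campus, South — every zone.
Total opening cost: 3 + 5 + 11 = 19.
No cover costs less than 19.

19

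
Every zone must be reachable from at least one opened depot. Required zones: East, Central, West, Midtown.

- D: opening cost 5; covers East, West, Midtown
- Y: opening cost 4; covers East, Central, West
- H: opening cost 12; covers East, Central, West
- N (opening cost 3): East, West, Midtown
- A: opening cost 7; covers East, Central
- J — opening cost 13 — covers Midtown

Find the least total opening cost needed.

This is an integer covering problem.
Choose Y and N: together they cover East, Central, West, Midtown — every zone.
Total opening cost: 4 + 3 = 7.
No cover costs less than 7.

7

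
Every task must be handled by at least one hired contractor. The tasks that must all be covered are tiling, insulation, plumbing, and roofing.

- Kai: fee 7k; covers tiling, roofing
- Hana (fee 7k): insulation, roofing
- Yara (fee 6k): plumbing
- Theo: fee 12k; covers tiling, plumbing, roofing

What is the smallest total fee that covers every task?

19

The greedy cost-per-new-task heuristic would pick Kai, Yara, and Hana for 20, but a cheaper cover exists.
Choose Hana and Theo: together they cover tiling, insulation, plumbing, roofing — every task.
Total fee: 7 + 12 = 19.
No cover costs less than 19.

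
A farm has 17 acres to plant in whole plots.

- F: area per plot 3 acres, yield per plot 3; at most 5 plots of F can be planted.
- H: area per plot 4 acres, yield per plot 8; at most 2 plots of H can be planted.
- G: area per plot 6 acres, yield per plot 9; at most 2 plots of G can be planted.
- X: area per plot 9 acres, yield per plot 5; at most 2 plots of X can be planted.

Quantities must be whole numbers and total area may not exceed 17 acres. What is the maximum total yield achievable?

H has the best ratio (8/4); taking only H gives at most 2×8 = 16 (stopped by the supply cap of 2).
Mixing does better — 1×F, 2×H, and 1×G: area 17 ≤ 17, yield 1·3 + 2·8 + 1·9 = 28.

28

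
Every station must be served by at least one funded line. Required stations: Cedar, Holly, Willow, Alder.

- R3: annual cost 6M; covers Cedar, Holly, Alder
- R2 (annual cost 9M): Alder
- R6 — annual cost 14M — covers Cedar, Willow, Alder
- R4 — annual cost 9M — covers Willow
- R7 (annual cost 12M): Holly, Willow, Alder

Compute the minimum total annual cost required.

This is an integer covering problem.
Choose R3 and R4: together they cover Cedar, Holly, Willow, Alder — every station.
Total annual cost: 6 + 9 = 15.
No cover costs less than 15.

15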